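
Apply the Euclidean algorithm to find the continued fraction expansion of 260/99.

[2; 1, 1, 1, 2, 12]

Run the Euclidean algorithm on 260 and 99; the successive quotients are the partial quotients a_0, a_1, ... (each step inverts the fractional part left over by the previous one):
  260 = 2*99 + 62, so a_0 = 2.
  99 = 1*62 + 37, so a_1 = 1.
  62 = 1*37 + 25, so a_2 = 1.
  37 = 1*25 + 12, so a_3 = 1.
  25 = 2*12 + 1, so a_4 = 2.
  12 = 12*1 + 0, so a_5 = 12.
The remainder reaches 0 after 6 divisions, so the expansion has 6 partial quotients, read off in order.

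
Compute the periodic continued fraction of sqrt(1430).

[37; (1, 4, 2, 2, 2, 4, 1, 74)]

Write x_i = (sqrt(1430) + m_i)/d_i with (m_0, d_0) = (0, 1). a_0 = floor(sqrt(1430)) = 37, since 37^2 = 1369 <= 1430 < 1444 = 38^2.
Iterate m_{i+1} = d_i*a_i - m_i, d_{i+1} = (1430 - m_{i+1}^2)/d_i, a_{i+1} = floor((a_0 + m_{i+1})/d_{i+1}):
  m_1 = 1*37 - 0 = 37, d_1 = (1430 - 37^2)/1 = 61/1 = 61, a_1 = floor((37 + 37)/61) = 1.
  m_2 = 61*1 - 37 = 24, d_2 = (1430 - 24^2)/61 = 854/61 = 14, a_2 = floor((37 + 24)/14) = 4.
  m_3 = 14*4 - 24 = 32, d_3 = (1430 - 32^2)/14 = 406/14 = 29, a_3 = floor((37 + 32)/29) = 2.
  m_4 = 29*2 - 32 = 26, d_4 = (1430 - 26^2)/29 = 754/29 = 26, a_4 = floor((37 + 26)/26) = 2.
  m_5 = 26*2 - 26 = 26, d_5 = (1430 - 26^2)/26 = 754/26 = 29, a_5 = floor((37 + 26)/29) = 2.
  m_6 = 29*2 - 26 = 32, d_6 = (1430 - 32^2)/29 = 406/29 = 14, a_6 = floor((37 + 32)/14) = 4.
  m_7 = 14*4 - 32 = 24, d_7 = (1430 - 24^2)/14 = 854/14 = 61, a_7 = floor((37 + 24)/61) = 1.
  m_8 = 61*1 - 24 = 37, d_8 = (1430 - 37^2)/61 = 61/61 = 1, a_8 = floor((37 + 37)/1) = 74.
  m_9 = 1*74 - 37 = 37, d_9 = (1430 - 37^2)/1 = 61/1 = 61: (m_9, d_9) = (m_1, d_1) = (37, 61), so from here the quotients repeat a_1, ..., a_8; the period length is 8.
Hence the expansion of sqrt(1430) is a_0 = 37 followed by the repeating block 1, 4, 2, 2, 2, 4, 1, 74 (period 8).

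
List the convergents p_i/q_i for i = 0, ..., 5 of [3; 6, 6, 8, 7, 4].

3/1, 19/6, 117/37, 955/302, 6802/2151, 28163/8906

Using the convergent recurrence p_i = a_i*p_{i-1} + p_{i-2}, q_i = a_i*q_{i-1} + q_{i-2} with p_{-2}=0, p_{-1}=1, q_{-2}=1, q_{-1}=0:
  i=0: a_0=3, p_0 = 3*1 + 0 = 3, q_0 = 3*0 + 1 = 1.
  i=1: a_1=6, p_1 = 6*3 + 1 = 19, q_1 = 6*1 + 0 = 6.
  i=2: a_2=6, p_2 = 6*19 + 3 = 117, q_2 = 6*6 + 1 = 37.
  i=3: a_3=8, p_3 = 8*117 + 19 = 955, q_3 = 8*37 + 6 = 302.
  i=4: a_4=7, p_4 = 7*955 + 117 = 6802, q_4 = 7*302 + 37 = 2151.
  i=5: a_5=4, p_5 = 4*6802 + 955 = 28163, q_5 = 4*2151 + 302 = 8906.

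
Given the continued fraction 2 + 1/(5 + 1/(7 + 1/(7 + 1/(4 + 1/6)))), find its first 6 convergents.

Using the convergent recurrence p_i = a_i*p_{i-1} + p_{i-2}, q_i = a_i*q_{i-1} + q_{i-2} with p_{-2}=0, p_{-1}=1, q_{-2}=1, q_{-1}=0:
  i=0: a_0=2, p_0 = 2*1 + 0 = 2, q_0 = 2*0 + 1 = 1.
  i=1: a_1=5, p_1 = 5*2 + 1 = 11, q_1 = 5*1 + 0 = 5.
  i=2: a_2=7, p_2 = 7*11 + 2 = 79, q_2 = 7*5 + 1 = 36.
  i=3: a_3=7, p_3 = 7*79 + 11 = 564, q_3 = 7*36 + 5 = 257.
  i=4: a_4=4, p_4 = 4*564 + 79 = 2335, q_4 = 4*257 + 36 = 1064.
  i=5: a_5=6, p_5 = 6*2335 + 564 = 14574, q_5 = 6*1064 + 257 = 6641.

2/1, 11/5, 79/36, 564/257, 2335/1064, 14574/6641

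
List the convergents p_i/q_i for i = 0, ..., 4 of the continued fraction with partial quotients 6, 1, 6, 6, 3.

6/1, 7/1, 48/7, 295/43, 933/136

Using the convergent recurrence p_i = a_i*p_{i-1} + p_{i-2}, q_i = a_i*q_{i-1} + q_{i-2} with p_{-2}=0, p_{-1}=1, q_{-2}=1, q_{-1}=0:
  i=0: a_0=6, p_0 = 6*1 + 0 = 6, q_0 = 6*0 + 1 = 1.
  i=1: a_1=1, p_1 = 1*6 + 1 = 7, q_1 = 1*1 + 0 = 1.
  i=2: a_2=6, p_2 = 6*7 + 6 = 48, q_2 = 6*1 + 1 = 7.
  i=3: a_3=6, p_3 = 6*48 + 7 = 295, q_3 = 6*7 + 1 = 43.
  i=4: a_4=3, p_4 = 3*295 + 48 = 933, q_4 = 3*43 + 7 = 136.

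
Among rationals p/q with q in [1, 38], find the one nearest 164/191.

Expand x = 164/191 as a continued fraction with the Euclidean algorithm:
  164 = 0*191 + 164, so a_0 = 0.
  191 = 1*164 + 27, so a_1 = 1.
  164 = 6*27 + 2, so a_2 = 6.
  27 = 13*2 + 1, so a_3 = 13.
  2 = 2*1 + 0, so a_4 = 2.
so x = [0; 1, 6, 13, 2].
Convergents (p_i = a_i*p_{i-1} + p_{i-2}, q_i = a_i*q_{i-1} + q_{i-2} with p_{-2}=0, p_{-1}=1, q_{-2}=1, q_{-1}=0), until the denominator exceeds 38:
  i=0: a_0=0, p_0 = 0*1 + 0 = 0, q_0 = 0*0 + 1 = 1.
  i=1: a_1=1, p_1 = 1*0 + 1 = 1, q_1 = 1*1 + 0 = 1.
  i=2: a_2=6, p_2 = 6*1 + 0 = 6, q_2 = 6*1 + 1 = 7.
  i=3: a_3=13, p_3 = 13*6 + 1 = 79, q_3 = 13*7 + 1 = 92.
q_3 = 92 > 38, so the last convergent with denominator <= 38 is p_2/q_2 = 6/7.
The closest fraction with denominator <= 38 is either p_2/q_2 or the intermediate fraction (k*p_2 + p_1)/(k*q_2 + q_1) with the largest k >= 1 whose denominator stays <= 38; these approach x as k grows, and every other convergent or intermediate fraction in range is farther away.
Largest k: floor((38 - q_1)/q_2) = floor((38 - 1)/7) = 5.
That gives (5*6 + 1)/(5*7 + 1) = 31/36.
Compare the errors: |x - 6/7| = |164*7 - 6*191|/(191*7) = 2/1337, and |x - 31/36| = |164*36 - 31*191|/(191*36) = 17/6876.
Cross-multiplying, 2*6876 = 13752 < 22729 = 17*1337, so 2/1337 is smaller: the convergent 6/7 is closer to x than 31/36.

6/7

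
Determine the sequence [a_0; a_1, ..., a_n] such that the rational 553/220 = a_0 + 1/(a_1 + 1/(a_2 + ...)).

[2; 1, 1, 17, 1, 5]

Run the Euclidean algorithm on 553 and 220; the successive quotients are the partial quotients a_0, a_1, ... (each step inverts the fractional part left over by the previous one):
  553 = 2*220 + 113, so a_0 = 2.
  220 = 1*113 + 107, so a_1 = 1.
  113 = 1*107 + 6, so a_2 = 1.
  107 = 17*6 + 5, so a_3 = 17.
  6 = 1*5 + 1, so a_4 = 1.
  5 = 5*1 + 0, so a_5 = 5.
The remainder reaches 0 after 6 divisions, so the expansion has 6 partial quotients, read off in order.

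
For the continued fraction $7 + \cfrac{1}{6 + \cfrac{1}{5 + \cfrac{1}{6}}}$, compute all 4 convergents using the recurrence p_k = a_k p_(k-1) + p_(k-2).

7/1, 43/6, 222/31, 1375/192

Using the convergent recurrence p_i = a_i*p_{i-1} + p_{i-2}, q_i = a_i*q_{i-1} + q_{i-2} with p_{-2}=0, p_{-1}=1, q_{-2}=1, q_{-1}=0:
  i=0: a_0=7, p_0 = 7*1 + 0 = 7, q_0 = 7*0 + 1 = 1.
  i=1: a_1=6, p_1 = 6*7 + 1 = 43, q_1 = 6*1 + 0 = 6.
  i=2: a_2=5, p_2 = 5*43 + 7 = 222, q_2 = 5*6 + 1 = 31.
  i=3: a_3=6, p_3 = 6*222 + 43 = 1375, q_3 = 6*31 + 6 = 192.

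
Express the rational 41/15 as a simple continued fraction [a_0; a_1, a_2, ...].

[2; 1, 2, 1, 3]

Run the Euclidean algorithm on 41 and 15; the successive quotients are the partial quotients a_0, a_1, ... (each step inverts the fractional part left over by the previous one):
  41 = 2*15 + 11, so a_0 = 2.
  15 = 1*11 + 4, so a_1 = 1.
  11 = 2*4 + 3, so a_2 = 2.
  4 = 1*3 + 1, so a_3 = 1.
  3 = 3*1 + 0, so a_4 = 3.
The remainder reaches 0 after 5 divisions, so the expansion has 5 partial quotients, read off in order.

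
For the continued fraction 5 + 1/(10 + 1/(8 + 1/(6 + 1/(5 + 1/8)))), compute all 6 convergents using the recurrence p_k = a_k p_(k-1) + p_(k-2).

Using the convergent recurrence p_i = a_i*p_{i-1} + p_{i-2}, q_i = a_i*q_{i-1} + q_{i-2} with p_{-2}=0, p_{-1}=1, q_{-2}=1, q_{-1}=0:
  i=0: a_0=5, p_0 = 5*1 + 0 = 5, q_0 = 5*0 + 1 = 1.
  i=1: a_1=10, p_1 = 10*5 + 1 = 51, q_1 = 10*1 + 0 = 10.
  i=2: a_2=8, p_2 = 8*51 + 5 = 413, q_2 = 8*10 + 1 = 81.
  i=3: a_3=6, p_3 = 6*413 + 51 = 2529, q_3 = 6*81 + 10 = 496.
  i=4: a_4=5, p_4 = 5*2529 + 413 = 13058, q_4 = 5*496 + 81 = 2561.
  i=5: a_5=8, p_5 = 8*13058 + 2529 = 106993, q_5 = 8*2561 + 496 = 20984.

5/1, 51/10, 413/81, 2529/496, 13058/2561, 106993/20984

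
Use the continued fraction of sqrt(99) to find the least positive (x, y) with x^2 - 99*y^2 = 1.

(x, y) = (10, 1)

First expand sqrt(99) as a continued fraction. With x_i = (sqrt(99) + m_i)/d_i and (m_0, d_0) = (0, 1): a_0 = floor(sqrt(99)) = 9, since 9^2 = 81 <= 99 < 100 = 10^2.
Iterate m_{i+1} = d_i*a_i - m_i, d_{i+1} = (99 - m_{i+1}^2)/d_i, a_{i+1} = floor((a_0 + m_{i+1})/d_{i+1}):
  m_1 = 1*9 - 0 = 9, d_1 = (99 - 9^2)/1 = 18/1 = 18, a_1 = floor((9 + 9)/18) = 1.
  m_2 = 18*1 - 9 = 9, d_2 = (99 - 9^2)/18 = 18/18 = 1, a_2 = floor((9 + 9)/1) = 18.
  m_3 = 1*18 - 9 = 9, d_3 = (99 - 9^2)/1 = 18/1 = 18: (m_3, d_3) = (m_1, d_1) = (9, 18), so from here the quotients repeat a_1, a_2; the period length is 2.
So sqrt(99) = [9; (1, 18)] with period length k = 2.
k is even, so the fundamental solution of x^2 - 99y^2 = 1 is (p_{k-1}, q_{k-1}) = (p_1, q_1); compute convergents through index 1.
Convergents (p_i = a_i*p_{i-1} + p_{i-2}, q_i = a_i*q_{i-1} + q_{i-2} with p_{-2}=0, p_{-1}=1, q_{-2}=1, q_{-1}=0):
  i=0: a_0=9, p_0 = 9*1 + 0 = 9, q_0 = 9*0 + 1 = 1.
  i=1: a_1=1, p_1 = 1*9 + 1 = 10, q_1 = 1*1 + 0 = 1.
Check: 10^2 - 99*1^2 = 100 - 99 = 1, so (x, y) = (10, 1) solves the equation, and by the theorem it is the least positive solution.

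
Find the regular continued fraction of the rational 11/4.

Run the Euclidean algorithm on 11 and 4; the successive quotients are the partial quotients a_0, a_1, ... (each step inverts the fractional part left over by the previous one):
  11 = 2*4 + 3, so a_0 = 2.
  4 = 1*3 + 1, so a_1 = 1.
  3 = 3*1 + 0, so a_2 = 3.
The remainder reaches 0 after 3 divisions, so the expansion has 3 partial quotients, read off in order.

[2; 1, 3]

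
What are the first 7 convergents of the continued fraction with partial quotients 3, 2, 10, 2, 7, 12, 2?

Using the convergent recurrence p_i = a_i*p_{i-1} + p_{i-2}, q_i = a_i*q_{i-1} + q_{i-2} with p_{-2}=0, p_{-1}=1, q_{-2}=1, q_{-1}=0:
  i=0: a_0=3, p_0 = 3*1 + 0 = 3, q_0 = 3*0 + 1 = 1.
  i=1: a_1=2, p_1 = 2*3 + 1 = 7, q_1 = 2*1 + 0 = 2.
  i=2: a_2=10, p_2 = 10*7 + 3 = 73, q_2 = 10*2 + 1 = 21.
  i=3: a_3=2, p_3 = 2*73 + 7 = 153, q_3 = 2*21 + 2 = 44.
  i=4: a_4=7, p_4 = 7*153 + 73 = 1144, q_4 = 7*44 + 21 = 329.
  i=5: a_5=12, p_5 = 12*1144 + 153 = 13881, q_5 = 12*329 + 44 = 3992.
  i=6: a_6=2, p_6 = 2*13881 + 1144 = 28906, q_6 = 2*3992 + 329 = 8313.

3/1, 7/2, 73/21, 153/44, 1144/329, 13881/3992, 28906/8313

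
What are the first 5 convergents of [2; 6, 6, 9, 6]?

Using the convergent recurrence p_i = a_i*p_{i-1} + p_{i-2}, q_i = a_i*q_{i-1} + q_{i-2} with p_{-2}=0, p_{-1}=1, q_{-2}=1, q_{-1}=0:
  i=0: a_0=2, p_0 = 2*1 + 0 = 2, q_0 = 2*0 + 1 = 1.
  i=1: a_1=6, p_1 = 6*2 + 1 = 13, q_1 = 6*1 + 0 = 6.
  i=2: a_2=6, p_2 = 6*13 + 2 = 80, q_2 = 6*6 + 1 = 37.
  i=3: a_3=9, p_3 = 9*80 + 13 = 733, q_3 = 9*37 + 6 = 339.
  i=4: a_4=6, p_4 = 6*733 + 80 = 4478, q_4 = 6*339 + 37 = 2071.

2/1, 13/6, 80/37, 733/339, 4478/2071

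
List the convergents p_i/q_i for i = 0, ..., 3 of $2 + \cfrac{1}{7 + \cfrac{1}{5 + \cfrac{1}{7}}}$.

2/1, 15/7, 77/36, 554/259

Using the convergent recurrence p_i = a_i*p_{i-1} + p_{i-2}, q_i = a_i*q_{i-1} + q_{i-2} with p_{-2}=0, p_{-1}=1, q_{-2}=1, q_{-1}=0:
  i=0: a_0=2, p_0 = 2*1 + 0 = 2, q_0 = 2*0 + 1 = 1.
  i=1: a_1=7, p_1 = 7*2 + 1 = 15, q_1 = 7*1 + 0 = 7.
  i=2: a_2=5, p_2 = 5*15 + 2 = 77, q_2 = 5*7 + 1 = 36.
  i=3: a_3=7, p_3 = 7*77 + 15 = 554, q_3 = 7*36 + 7 = 259.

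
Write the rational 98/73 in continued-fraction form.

[1; 2, 1, 11, 2]

Run the Euclidean algorithm on 98 and 73; the successive quotients are the partial quotients a_0, a_1, ... (each step inverts the fractional part left over by the previous one):
  98 = 1*73 + 25, so a_0 = 1.
  73 = 2*25 + 23, so a_1 = 2.
  25 = 1*23 + 2, so a_2 = 1.
  23 = 11*2 + 1, so a_3 = 11.
  2 = 2*1 + 0, so a_4 = 2.
The remainder reaches 0 after 5 divisions, so the expansion has 5 partial quotients, read off in order.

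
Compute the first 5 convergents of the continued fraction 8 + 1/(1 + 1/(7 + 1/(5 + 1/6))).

Using the convergent recurrence p_i = a_i*p_{i-1} + p_{i-2}, q_i = a_i*q_{i-1} + q_{i-2} with p_{-2}=0, p_{-1}=1, q_{-2}=1, q_{-1}=0:
  i=0: a_0=8, p_0 = 8*1 + 0 = 8, q_0 = 8*0 + 1 = 1.
  i=1: a_1=1, p_1 = 1*8 + 1 = 9, q_1 = 1*1 + 0 = 1.
  i=2: a_2=7, p_2 = 7*9 + 8 = 71, q_2 = 7*1 + 1 = 8.
  i=3: a_3=5, p_3 = 5*71 + 9 = 364, q_3 = 5*8 + 1 = 41.
  i=4: a_4=6, p_4 = 6*364 + 71 = 2255, q_4 = 6*41 + 8 = 254.

8/1, 9/1, 71/8, 364/41, 2255/254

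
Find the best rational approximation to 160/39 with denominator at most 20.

Expand x = 160/39 as a continued fraction with the Euclidean algorithm:
  160 = 4*39 + 4, so a_0 = 4.
  39 = 9*4 + 3, so a_1 = 9.
  4 = 1*3 + 1, so a_2 = 1.
  3 = 3*1 + 0, so a_3 = 3.
so x = [4; 9, 1, 3].
Convergents (p_i = a_i*p_{i-1} + p_{i-2}, q_i = a_i*q_{i-1} + q_{i-2} with p_{-2}=0, p_{-1}=1, q_{-2}=1, q_{-1}=0), until the denominator exceeds 20:
  i=0: a_0=4, p_0 = 4*1 + 0 = 4, q_0 = 4*0 + 1 = 1.
  i=1: a_1=9, p_1 = 9*4 + 1 = 37, q_1 = 9*1 + 0 = 9.
  i=2: a_2=1, p_2 = 1*37 + 4 = 41, q_2 = 1*9 + 1 = 10.
  i=3: a_3=3, p_3 = 3*41 + 37 = 160, q_3 = 3*10 + 9 = 39.
q_3 = 39 > 20, so the last convergent with denominator <= 20 is p_2/q_2 = 41/10.
The closest fraction with denominator <= 20 is either p_2/q_2 or the intermediate fraction (k*p_2 + p_1)/(k*q_2 + q_1) with the largest k >= 1 whose denominator stays <= 20; these approach x as k grows, and every other convergent or intermediate fraction in range is farther away.
Largest k: floor((20 - q_1)/q_2) = floor((20 - 9)/10) = 1.
That gives (1*41 + 37)/(1*10 + 9) = 78/19.
Compare the errors: |x - 41/10| = |160*10 - 41*39|/(39*10) = 1/390, and |x - 78/19| = |160*19 - 78*39|/(39*19) = 2/741.
Cross-multiplying, 1*741 = 741 < 780 = 2*390, so 1/390 is smaller: the convergent 41/10 is closer to x than 78/19.

41/10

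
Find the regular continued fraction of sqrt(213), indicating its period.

[14; (1, 1, 2, 6, 1, 8, 1, 6, 2, 1, 1, 28)]

Write x_i = (sqrt(213) + m_i)/d_i with (m_0, d_0) = (0, 1). a_0 = floor(sqrt(213)) = 14, since 14^2 = 196 <= 213 < 225 = 15^2.
Iterate m_{i+1} = d_i*a_i - m_i, d_{i+1} = (213 - m_{i+1}^2)/d_i, a_{i+1} = floor((a_0 + m_{i+1})/d_{i+1}):
  m_1 = 1*14 - 0 = 14, d_1 = (213 - 14^2)/1 = 17/1 = 17, a_1 = floor((14 + 14)/17) = 1.
  m_2 = 17*1 - 14 = 3, d_2 = (213 - 3^2)/17 = 204/17 = 12, a_2 = floor((14 + 3)/12) = 1.
  m_3 = 12*1 - 3 = 9, d_3 = (213 - 9^2)/12 = 132/12 = 11, a_3 = floor((14 + 9)/11) = 2.
  m_4 = 11*2 - 9 = 13, d_4 = (213 - 13^2)/11 = 44/11 = 4, a_4 = floor((14 + 13)/4) = 6.
  m_5 = 4*6 - 13 = 11, d_5 = (213 - 11^2)/4 = 92/4 = 23, a_5 = floor((14 + 11)/23) = 1.
  m_6 = 23*1 - 11 = 12, d_6 = (213 - 12^2)/23 = 69/23 = 3, a_6 = floor((14 + 12)/3) = 8.
  m_7 = 3*8 - 12 = 12, d_7 = (213 - 12^2)/3 = 69/3 = 23, a_7 = floor((14 + 12)/23) = 1.
  m_8 = 23*1 - 12 = 11, d_8 = (213 - 11^2)/23 = 92/23 = 4, a_8 = floor((14 + 11)/4) = 6.
  m_9 = 4*6 - 11 = 13, d_9 = (213 - 13^2)/4 = 44/4 = 11, a_9 = floor((14 + 13)/11) = 2.
  m_10 = 11*2 - 13 = 9, d_10 = (213 - 9^2)/11 = 132/11 = 12, a_10 = floor((14 + 9)/12) = 1.
  m_11 = 12*1 - 9 = 3, d_11 = (213 - 3^2)/12 = 204/12 = 17, a_11 = floor((14 + 3)/17) = 1.
  m_12 = 17*1 - 3 = 14, d_12 = (213 - 14^2)/17 = 17/17 = 1, a_12 = floor((14 + 14)/1) = 28.
  m_13 = 1*28 - 14 = 14, d_13 = (213 - 14^2)/1 = 17/1 = 17: (m_13, d_13) = (m_1, d_1) = (14, 17), so from here the quotients repeat a_1, ..., a_12; the period length is 12.
Hence the expansion of sqrt(213) is a_0 = 14 followed by the repeating block 1, 1, 2, 6, 1, 8, 1, 6, 2, 1, 1, 28 (period 12).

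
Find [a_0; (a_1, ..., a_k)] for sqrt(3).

Write x_i = (sqrt(3) + m_i)/d_i with (m_0, d_0) = (0, 1). a_0 = floor(sqrt(3)) = 1, since 1^2 = 1 <= 3 < 4 = 2^2.
Iterate m_{i+1} = d_i*a_i - m_i, d_{i+1} = (3 - m_{i+1}^2)/d_i, a_{i+1} = floor((a_0 + m_{i+1})/d_{i+1}):
  m_1 = 1*1 - 0 = 1, d_1 = (3 - 1^2)/1 = 2/1 = 2, a_1 = floor((1 + 1)/2) = 1.
  m_2 = 2*1 - 1 = 1, d_2 = (3 - 1^2)/2 = 2/2 = 1, a_2 = floor((1 + 1)/1) = 2.
  m_3 = 1*2 - 1 = 1, d_3 = (3 - 1^2)/1 = 2/1 = 2: (m_3, d_3) = (m_1, d_1) = (1, 2), so from here the quotients repeat a_1, a_2; the period length is 2.
Hence the expansion of sqrt(3) is a_0 = 1 followed by the repeating block 1, 2 (period 2).

[1; (1, 2)]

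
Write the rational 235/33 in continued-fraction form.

Run the Euclidean algorithm on 235 and 33; the successive quotients are the partial quotients a_0, a_1, ... (each step inverts the fractional part left over by the previous one):
  235 = 7*33 + 4, so a_0 = 7.
  33 = 8*4 + 1, so a_1 = 8.
  4 = 4*1 + 0, so a_2 = 4.
The remainder reaches 0 after 3 divisions, so the expansion has 3 partial quotients, read off in order.

[7; 8, 4]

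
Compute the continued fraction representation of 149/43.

[3; 2, 6, 1, 2]

Run the Euclidean algorithm on 149 and 43; the successive quotients are the partial quotients a_0, a_1, ... (each step inverts the fractional part left over by the previous one):
  149 = 3*43 + 20, so a_0 = 3.
  43 = 2*20 + 3, so a_1 = 2.
  20 = 6*3 + 2, so a_2 = 6.
  3 = 1*2 + 1, so a_3 = 1.
  2 = 2*1 + 0, so a_4 = 2.
The remainder reaches 0 after 5 divisions, so the expansion has 5 partial quotients, read off in order.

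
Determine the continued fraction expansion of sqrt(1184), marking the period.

Write x_i = (sqrt(1184) + m_i)/d_i with (m_0, d_0) = (0, 1). a_0 = floor(sqrt(1184)) = 34, since 34^2 = 1156 <= 1184 < 1225 = 35^2.
Iterate m_{i+1} = d_i*a_i - m_i, d_{i+1} = (1184 - m_{i+1}^2)/d_i, a_{i+1} = floor((a_0 + m_{i+1})/d_{i+1}):
  m_1 = 1*34 - 0 = 34, d_1 = (1184 - 34^2)/1 = 28/1 = 28, a_1 = floor((34 + 34)/28) = 2.
  m_2 = 28*2 - 34 = 22, d_2 = (1184 - 22^2)/28 = 700/28 = 25, a_2 = floor((34 + 22)/25) = 2.
  m_3 = 25*2 - 22 = 28, d_3 = (1184 - 28^2)/25 = 400/25 = 16, a_3 = floor((34 + 28)/16) = 3.
  m_4 = 16*3 - 28 = 20, d_4 = (1184 - 20^2)/16 = 784/16 = 49, a_4 = floor((34 + 20)/49) = 1.
  m_5 = 49*1 - 20 = 29, d_5 = (1184 - 29^2)/49 = 343/49 = 7, a_5 = floor((34 + 29)/7) = 9.
  m_6 = 7*9 - 29 = 34, d_6 = (1184 - 34^2)/7 = 28/7 = 4, a_6 = floor((34 + 34)/4) = 17.
  m_7 = 4*17 - 34 = 34, d_7 = (1184 - 34^2)/4 = 28/4 = 7, a_7 = floor((34 + 34)/7) = 9.
  m_8 = 7*9 - 34 = 29, d_8 = (1184 - 29^2)/7 = 343/7 = 49, a_8 = floor((34 + 29)/49) = 1.
  m_9 = 49*1 - 29 = 20, d_9 = (1184 - 20^2)/49 = 784/49 = 16, a_9 = floor((34 + 20)/16) = 3.
  m_10 = 16*3 - 20 = 28, d_10 = (1184 - 28^2)/16 = 400/16 = 25, a_10 = floor((34 + 28)/25) = 2.
  m_11 = 25*2 - 28 = 22, d_11 = (1184 - 22^2)/25 = 700/25 = 28, a_11 = floor((34 + 22)/28) = 2.
  m_12 = 28*2 - 22 = 34, d_12 = (1184 - 34^2)/28 = 28/28 = 1, a_12 = floor((34 + 34)/1) = 68.
  m_13 = 1*68 - 34 = 34, d_13 = (1184 - 34^2)/1 = 28/1 = 28: (m_13, d_13) = (m_1, d_1) = (34, 28), so from here the quotients repeat a_1, ..., a_12; the period length is 12.
Hence the expansion of sqrt(1184) is a_0 = 34 followed by the repeating block 2, 2, 3, 1, 9, 17, 9, 1, 3, 2, 2, 68 (period 12).

[34; (2, 2, 3, 1, 9, 17, 9, 1, 3, 2, 2, 68)]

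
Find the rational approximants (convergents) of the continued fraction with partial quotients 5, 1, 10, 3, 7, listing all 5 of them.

5/1, 6/1, 65/11, 201/34, 1472/249

Using the convergent recurrence p_i = a_i*p_{i-1} + p_{i-2}, q_i = a_i*q_{i-1} + q_{i-2} with p_{-2}=0, p_{-1}=1, q_{-2}=1, q_{-1}=0:
  i=0: a_0=5, p_0 = 5*1 + 0 = 5, q_0 = 5*0 + 1 = 1.
  i=1: a_1=1, p_1 = 1*5 + 1 = 6, q_1 = 1*1 + 0 = 1.
  i=2: a_2=10, p_2 = 10*6 + 5 = 65, q_2 = 10*1 + 1 = 11.
  i=3: a_3=3, p_3 = 3*65 + 6 = 201, q_3 = 3*11 + 1 = 34.
  i=4: a_4=7, p_4 = 7*201 + 65 = 1472, q_4 = 7*34 + 11 = 249.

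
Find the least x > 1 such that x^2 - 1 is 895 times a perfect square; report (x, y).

First expand sqrt(895) as a continued fraction. With x_i = (sqrt(895) + m_i)/d_i and (m_0, d_0) = (0, 1): a_0 = floor(sqrt(895)) = 29, since 29^2 = 841 <= 895 < 900 = 30^2.
Iterate m_{i+1} = d_i*a_i - m_i, d_{i+1} = (895 - m_{i+1}^2)/d_i, a_{i+1} = floor((a_0 + m_{i+1})/d_{i+1}):
  m_1 = 1*29 - 0 = 29, d_1 = (895 - 29^2)/1 = 54/1 = 54, a_1 = floor((29 + 29)/54) = 1.
  m_2 = 54*1 - 29 = 25, d_2 = (895 - 25^2)/54 = 270/54 = 5, a_2 = floor((29 + 25)/5) = 10.
  m_3 = 5*10 - 25 = 25, d_3 = (895 - 25^2)/5 = 270/5 = 54, a_3 = floor((29 + 25)/54) = 1.
  m_4 = 54*1 - 25 = 29, d_4 = (895 - 29^2)/54 = 54/54 = 1, a_4 = floor((29 + 29)/1) = 58.
  m_5 = 1*58 - 29 = 29, d_5 = (895 - 29^2)/1 = 54/1 = 54: (m_5, d_5) = (m_1, d_1) = (29, 54), so from here the quotients repeat a_1, ..., a_4; the period length is 4.
So sqrt(895) = [29; (1, 10, 1, 58)] with period length k = 4.
k is even, so the fundamental solution of x^2 - 895y^2 = 1 is (p_{k-1}, q_{k-1}) = (p_3, q_3); compute convergents through index 3.
Convergents (p_i = a_i*p_{i-1} + p_{i-2}, q_i = a_i*q_{i-1} + q_{i-2} with p_{-2}=0, p_{-1}=1, q_{-2}=1, q_{-1}=0):
  i=0: a_0=29, p_0 = 29*1 + 0 = 29, q_0 = 29*0 + 1 = 1.
  i=1: a_1=1, p_1 = 1*29 + 1 = 30, q_1 = 1*1 + 0 = 1.
  i=2: a_2=10, p_2 = 10*30 + 29 = 329, q_2 = 10*1 + 1 = 11.
  i=3: a_3=1, p_3 = 1*329 + 30 = 359, q_3 = 1*11 + 1 = 12.
Check: 359^2 - 895*12^2 = 128881 - 128880 = 1, so (x, y) = (359, 12) solves the equation, and by the theorem it is the least positive solution.

(x, y) = (359, 12)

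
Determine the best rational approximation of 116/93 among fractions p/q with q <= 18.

5/4

Expand x = 116/93 as a continued fraction with the Euclidean algorithm:
  116 = 1*93 + 23, so a_0 = 1.
  93 = 4*23 + 1, so a_1 = 4.
  23 = 23*1 + 0, so a_2 = 23.
so x = [1; 4, 23].
Convergents (p_i = a_i*p_{i-1} + p_{i-2}, q_i = a_i*q_{i-1} + q_{i-2} with p_{-2}=0, p_{-1}=1, q_{-2}=1, q_{-1}=0), until the denominator exceeds 18:
  i=0: a_0=1, p_0 = 1*1 + 0 = 1, q_0 = 1*0 + 1 = 1.
  i=1: a_1=4, p_1 = 4*1 + 1 = 5, q_1 = 4*1 + 0 = 4.
  i=2: a_2=23, p_2 = 23*5 + 1 = 116, q_2 = 23*4 + 1 = 93.
q_2 = 93 > 18, so the last convergent with denominator <= 18 is p_1/q_1 = 5/4.
The closest fraction with denominator <= 18 is either p_1/q_1 or the intermediate fraction (k*p_1 + p_0)/(k*q_1 + q_0) with the largest k >= 1 whose denominator stays <= 18; these approach x as k grows, and every other convergent or intermediate fraction in range is farther away.
Largest k: floor((18 - q_0)/q_1) = floor((18 - 1)/4) = 4.
That gives (4*5 + 1)/(4*4 + 1) = 21/17.
Compare the errors: |x - 5/4| = |116*4 - 5*93|/(93*4) = 1/372, and |x - 21/17| = |116*17 - 21*93|/(93*17) = 19/1581.
Cross-multiplying, 1*1581 = 1581 < 7068 = 19*372, so 1/372 is smaller: the convergent 5/4 is closer to x than 21/17.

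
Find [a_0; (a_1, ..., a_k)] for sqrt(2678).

[51; (1, 2, 1, 102)]

Write x_i = (sqrt(2678) + m_i)/d_i with (m_0, d_0) = (0, 1). a_0 = floor(sqrt(2678)) = 51, since 51^2 = 2601 <= 2678 < 2704 = 52^2.
Iterate m_{i+1} = d_i*a_i - m_i, d_{i+1} = (2678 - m_{i+1}^2)/d_i, a_{i+1} = floor((a_0 + m_{i+1})/d_{i+1}):
  m_1 = 1*51 - 0 = 51, d_1 = (2678 - 51^2)/1 = 77/1 = 77, a_1 = floor((51 + 51)/77) = 1.
  m_2 = 77*1 - 51 = 26, d_2 = (2678 - 26^2)/77 = 2002/77 = 26, a_2 = floor((51 + 26)/26) = 2.
  m_3 = 26*2 - 26 = 26, d_3 = (2678 - 26^2)/26 = 2002/26 = 77, a_3 = floor((51 + 26)/77) = 1.
  m_4 = 77*1 - 26 = 51, d_4 = (2678 - 51^2)/77 = 77/77 = 1, a_4 = floor((51 + 51)/1) = 102.
  m_5 = 1*102 - 51 = 51, d_5 = (2678 - 51^2)/1 = 77/1 = 77: (m_5, d_5) = (m_1, d_1) = (51, 77), so from here the quotients repeat a_1, ..., a_4; the period length is 4.
Hence the expansion of sqrt(2678) is a_0 = 51 followed by the repeating block 1, 2, 1, 102 (period 4).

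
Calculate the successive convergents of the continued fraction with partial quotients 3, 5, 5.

3/1, 16/5, 83/26

Using the convergent recurrence p_i = a_i*p_{i-1} + p_{i-2}, q_i = a_i*q_{i-1} + q_{i-2} with p_{-2}=0, p_{-1}=1, q_{-2}=1, q_{-1}=0:
  i=0: a_0=3, p_0 = 3*1 + 0 = 3, q_0 = 3*0 + 1 = 1.
  i=1: a_1=5, p_1 = 5*3 + 1 = 16, q_1 = 5*1 + 0 = 5.
  i=2: a_2=5, p_2 = 5*16 + 3 = 83, q_2 = 5*5 + 1 = 26.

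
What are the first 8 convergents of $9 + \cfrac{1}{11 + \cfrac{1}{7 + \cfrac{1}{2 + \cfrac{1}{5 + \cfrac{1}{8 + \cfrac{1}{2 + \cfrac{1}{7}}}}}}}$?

Using the convergent recurrence p_i = a_i*p_{i-1} + p_{i-2}, q_i = a_i*q_{i-1} + q_{i-2} with p_{-2}=0, p_{-1}=1, q_{-2}=1, q_{-1}=0:
  i=0: a_0=9, p_0 = 9*1 + 0 = 9, q_0 = 9*0 + 1 = 1.
  i=1: a_1=11, p_1 = 11*9 + 1 = 100, q_1 = 11*1 + 0 = 11.
  i=2: a_2=7, p_2 = 7*100 + 9 = 709, q_2 = 7*11 + 1 = 78.
  i=3: a_3=2, p_3 = 2*709 + 100 = 1518, q_3 = 2*78 + 11 = 167.
  i=4: a_4=5, p_4 = 5*1518 + 709 = 8299, q_4 = 5*167 + 78 = 913.
  i=5: a_5=8, p_5 = 8*8299 + 1518 = 67910, q_5 = 8*913 + 167 = 7471.
  i=6: a_6=2, p_6 = 2*67910 + 8299 = 144119, q_6 = 2*7471 + 913 = 15855.
  i=7: a_7=7, p_7 = 7*144119 + 67910 = 1076743, q_7 = 7*15855 + 7471 = 118456.

9/1, 100/11, 709/78, 1518/167, 8299/913, 67910/7471, 144119/15855, 1076743/118456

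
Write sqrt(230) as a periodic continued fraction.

Write x_i = (sqrt(230) + m_i)/d_i with (m_0, d_0) = (0, 1). a_0 = floor(sqrt(230)) = 15, since 15^2 = 225 <= 230 < 256 = 16^2.
Iterate m_{i+1} = d_i*a_i - m_i, d_{i+1} = (230 - m_{i+1}^2)/d_i, a_{i+1} = floor((a_0 + m_{i+1})/d_{i+1}):
  m_1 = 1*15 - 0 = 15, d_1 = (230 - 15^2)/1 = 5/1 = 5, a_1 = floor((15 + 15)/5) = 6.
  m_2 = 5*6 - 15 = 15, d_2 = (230 - 15^2)/5 = 5/5 = 1, a_2 = floor((15 + 15)/1) = 30.
  m_3 = 1*30 - 15 = 15, d_3 = (230 - 15^2)/1 = 5/1 = 5: (m_3, d_3) = (m_1, d_1) = (15, 5), so from here the quotients repeat a_1, a_2; the period length is 2.
Hence the expansion of sqrt(230) is a_0 = 15 followed by the repeating block 6, 30 (period 2).

[15; (6, 30)]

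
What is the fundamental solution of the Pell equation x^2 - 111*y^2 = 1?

First expand sqrt(111) as a continued fraction. With x_i = (sqrt(111) + m_i)/d_i and (m_0, d_0) = (0, 1): a_0 = floor(sqrt(111)) = 10, since 10^2 = 100 <= 111 < 121 = 11^2.
Iterate m_{i+1} = d_i*a_i - m_i, d_{i+1} = (111 - m_{i+1}^2)/d_i, a_{i+1} = floor((a_0 + m_{i+1})/d_{i+1}):
  m_1 = 1*10 - 0 = 10, d_1 = (111 - 10^2)/1 = 11/1 = 11, a_1 = floor((10 + 10)/11) = 1.
  m_2 = 11*1 - 10 = 1, d_2 = (111 - 1^2)/11 = 110/11 = 10, a_2 = floor((10 + 1)/10) = 1.
  m_3 = 10*1 - 1 = 9, d_3 = (111 - 9^2)/10 = 30/10 = 3, a_3 = floor((10 + 9)/3) = 6.
  m_4 = 3*6 - 9 = 9, d_4 = (111 - 9^2)/3 = 30/3 = 10, a_4 = floor((10 + 9)/10) = 1.
  m_5 = 10*1 - 9 = 1, d_5 = (111 - 1^2)/10 = 110/10 = 11, a_5 = floor((10 + 1)/11) = 1.
  m_6 = 11*1 - 1 = 10, d_6 = (111 - 10^2)/11 = 11/11 = 1, a_6 = floor((10 + 10)/1) = 20.
  m_7 = 1*20 - 10 = 10, d_7 = (111 - 10^2)/1 = 11/1 = 11: (m_7, d_7) = (m_1, d_1) = (10, 11), so from here the quotients repeat a_1, ..., a_6; the period length is 6.
So sqrt(111) = [10; (1, 1, 6, 1, 1, 20)] with period length k = 6.
k is even, so the fundamental solution of x^2 - 111y^2 = 1 is (p_{k-1}, q_{k-1}) = (p_5, q_5); compute convergents through index 5.
Convergents (p_i = a_i*p_{i-1} + p_{i-2}, q_i = a_i*q_{i-1} + q_{i-2} with p_{-2}=0, p_{-1}=1, q_{-2}=1, q_{-1}=0):
  i=0: a_0=10, p_0 = 10*1 + 0 = 10, q_0 = 10*0 + 1 = 1.
  i=1: a_1=1, p_1 = 1*10 + 1 = 11, q_1 = 1*1 + 0 = 1.
  i=2: a_2=1, p_2 = 1*11 + 10 = 21, q_2 = 1*1 + 1 = 2.
  i=3: a_3=6, p_3 = 6*21 + 11 = 137, q_3 = 6*2 + 1 = 13.
  i=4: a_4=1, p_4 = 1*137 + 21 = 158, q_4 = 1*13 + 2 = 15.
  i=5: a_5=1, p_5 = 1*158 + 137 = 295, q_5 = 1*15 + 13 = 28.
Check: 295^2 - 111*28^2 = 87025 - 87024 = 1, so (x, y) = (295, 28) solves the equation, and by the theorem it is the least positive solution.

(x, y) = (295, 28)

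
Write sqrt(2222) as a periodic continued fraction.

[47; (7, 4, 7, 94)]

Write x_i = (sqrt(2222) + m_i)/d_i with (m_0, d_0) = (0, 1). a_0 = floor(sqrt(2222)) = 47, since 47^2 = 2209 <= 2222 < 2304 = 48^2.
Iterate m_{i+1} = d_i*a_i - m_i, d_{i+1} = (2222 - m_{i+1}^2)/d_i, a_{i+1} = floor((a_0 + m_{i+1})/d_{i+1}):
  m_1 = 1*47 - 0 = 47, d_1 = (2222 - 47^2)/1 = 13/1 = 13, a_1 = floor((47 + 47)/13) = 7.
  m_2 = 13*7 - 47 = 44, d_2 = (2222 - 44^2)/13 = 286/13 = 22, a_2 = floor((47 + 44)/22) = 4.
  m_3 = 22*4 - 44 = 44, d_3 = (2222 - 44^2)/22 = 286/22 = 13, a_3 = floor((47 + 44)/13) = 7.
  m_4 = 13*7 - 44 = 47, d_4 = (2222 - 47^2)/13 = 13/13 = 1, a_4 = floor((47 + 47)/1) = 94.
  m_5 = 1*94 - 47 = 47, d_5 = (2222 - 47^2)/1 = 13/1 = 13: (m_5, d_5) = (m_1, d_1) = (47, 13), so from here the quotients repeat a_1, ..., a_4; the period length is 4.
Hence the expansion of sqrt(2222) is a_0 = 47 followed by the repeating block 7, 4, 7, 94 (period 4).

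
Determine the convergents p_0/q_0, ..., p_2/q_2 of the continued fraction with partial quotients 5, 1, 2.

5/1, 6/1, 17/3

Using the convergent recurrence p_i = a_i*p_{i-1} + p_{i-2}, q_i = a_i*q_{i-1} + q_{i-2} with p_{-2}=0, p_{-1}=1, q_{-2}=1, q_{-1}=0:
  i=0: a_0=5, p_0 = 5*1 + 0 = 5, q_0 = 5*0 + 1 = 1.
  i=1: a_1=1, p_1 = 1*5 + 1 = 6, q_1 = 1*1 + 0 = 1.
  i=2: a_2=2, p_2 = 2*6 + 5 = 17, q_2 = 2*1 + 1 = 3.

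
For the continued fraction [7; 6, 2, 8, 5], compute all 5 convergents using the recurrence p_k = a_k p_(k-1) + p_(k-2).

7/1, 43/6, 93/13, 787/110, 4028/563

Using the convergent recurrence p_i = a_i*p_{i-1} + p_{i-2}, q_i = a_i*q_{i-1} + q_{i-2} with p_{-2}=0, p_{-1}=1, q_{-2}=1, q_{-1}=0:
  i=0: a_0=7, p_0 = 7*1 + 0 = 7, q_0 = 7*0 + 1 = 1.
  i=1: a_1=6, p_1 = 6*7 + 1 = 43, q_1 = 6*1 + 0 = 6.
  i=2: a_2=2, p_2 = 2*43 + 7 = 93, q_2 = 2*6 + 1 = 13.
  i=3: a_3=8, p_3 = 8*93 + 43 = 787, q_3 = 8*13 + 6 = 110.
  i=4: a_4=5, p_4 = 5*787 + 93 = 4028, q_4 = 5*110 + 13 = 563.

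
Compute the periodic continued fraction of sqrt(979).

[31; (3, 2, 5, 1, 4, 1, 5, 2, 3, 62)]

Write x_i = (sqrt(979) + m_i)/d_i with (m_0, d_0) = (0, 1). a_0 = floor(sqrt(979)) = 31, since 31^2 = 961 <= 979 < 1024 = 32^2.
Iterate m_{i+1} = d_i*a_i - m_i, d_{i+1} = (979 - m_{i+1}^2)/d_i, a_{i+1} = floor((a_0 + m_{i+1})/d_{i+1}):
  m_1 = 1*31 - 0 = 31, d_1 = (979 - 31^2)/1 = 18/1 = 18, a_1 = floor((31 + 31)/18) = 3.
  m_2 = 18*3 - 31 = 23, d_2 = (979 - 23^2)/18 = 450/18 = 25, a_2 = floor((31 + 23)/25) = 2.
  m_3 = 25*2 - 23 = 27, d_3 = (979 - 27^2)/25 = 250/25 = 10, a_3 = floor((31 + 27)/10) = 5.
  m_4 = 10*5 - 27 = 23, d_4 = (979 - 23^2)/10 = 450/10 = 45, a_4 = floor((31 + 23)/45) = 1.
  m_5 = 45*1 - 23 = 22, d_5 = (979 - 22^2)/45 = 495/45 = 11, a_5 = floor((31 + 22)/11) = 4.
  m_6 = 11*4 - 22 = 22, d_6 = (979 - 22^2)/11 = 495/11 = 45, a_6 = floor((31 + 22)/45) = 1.
  m_7 = 45*1 - 22 = 23, d_7 = (979 - 23^2)/45 = 450/45 = 10, a_7 = floor((31 + 23)/10) = 5.
  m_8 = 10*5 - 23 = 27, d_8 = (979 - 27^2)/10 = 250/10 = 25, a_8 = floor((31 + 27)/25) = 2.
  m_9 = 25*2 - 27 = 23, d_9 = (979 - 23^2)/25 = 450/25 = 18, a_9 = floor((31 + 23)/18) = 3.
  m_10 = 18*3 - 23 = 31, d_10 = (979 - 31^2)/18 = 18/18 = 1, a_10 = floor((31 + 31)/1) = 62.
  m_11 = 1*62 - 31 = 31, d_11 = (979 - 31^2)/1 = 18/1 = 18: (m_11, d_11) = (m_1, d_1) = (31, 18), so from here the quotients repeat a_1, ..., a_10; the period length is 10.
Hence the expansion of sqrt(979) is a_0 = 31 followed by the repeating block 3, 2, 5, 1, 4, 1, 5, 2, 3, 62 (period 10).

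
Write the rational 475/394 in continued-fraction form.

Run the Euclidean algorithm on 475 and 394; the successive quotients are the partial quotients a_0, a_1, ... (each step inverts the fractional part left over by the previous one):
  475 = 1*394 + 81, so a_0 = 1.
  394 = 4*81 + 70, so a_1 = 4.
  81 = 1*70 + 11, so a_2 = 1.
  70 = 6*11 + 4, so a_3 = 6.
  11 = 2*4 + 3, so a_4 = 2.
  4 = 1*3 + 1, so a_5 = 1.
  3 = 3*1 + 0, so a_6 = 3.
The remainder reaches 0 after 7 divisions, so the expansion has 7 partial quotients, read off in order.

[1; 4, 1, 6, 2, 1, 3]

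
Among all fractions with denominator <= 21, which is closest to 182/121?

Expand x = 182/121 as a continued fraction with the Euclidean algorithm:
  182 = 1*121 + 61, so a_0 = 1.
  121 = 1*61 + 60, so a_1 = 1.
  61 = 1*60 + 1, so a_2 = 1.
  60 = 60*1 + 0, so a_3 = 60.
so x = [1; 1, 1, 60].
Convergents (p_i = a_i*p_{i-1} + p_{i-2}, q_i = a_i*q_{i-1} + q_{i-2} with p_{-2}=0, p_{-1}=1, q_{-2}=1, q_{-1}=0), until the denominator exceeds 21:
  i=0: a_0=1, p_0 = 1*1 + 0 = 1, q_0 = 1*0 + 1 = 1.
  i=1: a_1=1, p_1 = 1*1 + 1 = 2, q_1 = 1*1 + 0 = 1.
  i=2: a_2=1, p_2 = 1*2 + 1 = 3, q_2 = 1*1 + 1 = 2.
  i=3: a_3=60, p_3 = 60*3 + 2 = 182, q_3 = 60*2 + 1 = 121.
q_3 = 121 > 21, so the last convergent with denominator <= 21 is p_2/q_2 = 3/2.
The closest fraction with denominator <= 21 is either p_2/q_2 or the intermediate fraction (k*p_2 + p_1)/(k*q_2 + q_1) with the largest k >= 1 whose denominator stays <= 21; these approach x as k grows, and every other convergent or intermediate fraction in range is farther away.
Largest k: floor((21 - q_1)/q_2) = floor((21 - 1)/2) = 10.
That gives (10*3 + 2)/(10*2 + 1) = 32/21.
Compare the errors: |x - 3/2| = |182*2 - 3*121|/(121*2) = 1/242, and |x - 32/21| = |182*21 - 32*121|/(121*21) = 50/2541.
Cross-multiplying, 1*2541 = 2541 < 12100 = 50*242, so 1/242 is smaller: the convergent 3/2 is closer to x than 32/21.

3/2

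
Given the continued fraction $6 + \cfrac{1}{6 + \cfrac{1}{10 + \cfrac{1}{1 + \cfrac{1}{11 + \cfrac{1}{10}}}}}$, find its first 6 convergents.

6/1, 37/6, 376/61, 413/67, 4919/798, 49603/8047

Using the convergent recurrence p_i = a_i*p_{i-1} + p_{i-2}, q_i = a_i*q_{i-1} + q_{i-2} with p_{-2}=0, p_{-1}=1, q_{-2}=1, q_{-1}=0:
  i=0: a_0=6, p_0 = 6*1 + 0 = 6, q_0 = 6*0 + 1 = 1.
  i=1: a_1=6, p_1 = 6*6 + 1 = 37, q_1 = 6*1 + 0 = 6.
  i=2: a_2=10, p_2 = 10*37 + 6 = 376, q_2 = 10*6 + 1 = 61.
  i=3: a_3=1, p_3 = 1*376 + 37 = 413, q_3 = 1*61 + 6 = 67.
  i=4: a_4=11, p_4 = 11*413 + 376 = 4919, q_4 = 11*67 + 61 = 798.
  i=5: a_5=10, p_5 = 10*4919 + 413 = 49603, q_5 = 10*798 + 67 = 8047.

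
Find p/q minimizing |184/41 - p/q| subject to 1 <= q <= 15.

Expand x = 184/41 as a continued fraction with the Euclidean algorithm:
  184 = 4*41 + 20, so a_0 = 4.
  41 = 2*20 + 1, so a_1 = 2.
  20 = 20*1 + 0, so a_2 = 20.
so x = [4; 2, 20].
Convergents (p_i = a_i*p_{i-1} + p_{i-2}, q_i = a_i*q_{i-1} + q_{i-2} with p_{-2}=0, p_{-1}=1, q_{-2}=1, q_{-1}=0), until the denominator exceeds 15:
  i=0: a_0=4, p_0 = 4*1 + 0 = 4, q_0 = 4*0 + 1 = 1.
  i=1: a_1=2, p_1 = 2*4 + 1 = 9, q_1 = 2*1 + 0 = 2.
  i=2: a_2=20, p_2 = 20*9 + 4 = 184, q_2 = 20*2 + 1 = 41.
q_2 = 41 > 15, so the last convergent with denominator <= 15 is p_1/q_1 = 9/2.
The closest fraction with denominator <= 15 is either p_1/q_1 or the intermediate fraction (k*p_1 + p_0)/(k*q_1 + q_0) with the largest k >= 1 whose denominator stays <= 15; these approach x as k grows, and every other convergent or intermediate fraction in range is farther away.
Largest k: floor((15 - q_0)/q_1) = floor((15 - 1)/2) = 7.
That gives (7*9 + 4)/(7*2 + 1) = 67/15.
Compare the errors: |x - 9/2| = |184*2 - 9*41|/(41*2) = 1/82, and |x - 67/15| = |184*15 - 67*41|/(41*15) = 13/615.
Cross-multiplying, 1*615 = 615 < 1066 = 13*82, so 1/82 is smaller: the convergent 9/2 is closer to x than 67/15.

9/2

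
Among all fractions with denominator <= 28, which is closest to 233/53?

Expand x = 233/53 as a continued fraction with the Euclidean algorithm:
  233 = 4*53 + 21, so a_0 = 4.
  53 = 2*21 + 11, so a_1 = 2.
  21 = 1*11 + 10, so a_2 = 1.
  11 = 1*10 + 1, so a_3 = 1.
  10 = 10*1 + 0, so a_4 = 10.
so x = [4; 2, 1, 1, 10].
Convergents (p_i = a_i*p_{i-1} + p_{i-2}, q_i = a_i*q_{i-1} + q_{i-2} with p_{-2}=0, p_{-1}=1, q_{-2}=1, q_{-1}=0), until the denominator exceeds 28:
  i=0: a_0=4, p_0 = 4*1 + 0 = 4, q_0 = 4*0 + 1 = 1.
  i=1: a_1=2, p_1 = 2*4 + 1 = 9, q_1 = 2*1 + 0 = 2.
  i=2: a_2=1, p_2 = 1*9 + 4 = 13, q_2 = 1*2 + 1 = 3.
  i=3: a_3=1, p_3 = 1*13 + 9 = 22, q_3 = 1*3 + 2 = 5.
  i=4: a_4=10, p_4 = 10*22 + 13 = 233, q_4 = 10*5 + 3 = 53.
q_4 = 53 > 28, so the last convergent with denominator <= 28 is p_3/q_3 = 22/5.
The closest fraction with denominator <= 28 is either p_3/q_3 or the intermediate fraction (k*p_3 + p_2)/(k*q_3 + q_2) with the largest k >= 1 whose denominator stays <= 28; these approach x as k grows, and every other convergent or intermediate fraction in range is farther away.
Largest k: floor((28 - q_2)/q_3) = floor((28 - 3)/5) = 5.
That gives (5*22 + 13)/(5*5 + 3) = 123/28.
Compare the errors: |x - 22/5| = |233*5 - 22*53|/(53*5) = 1/265, and |x - 123/28| = |233*28 - 123*53|/(53*28) = 5/1484.
Cross-multiplying, 5*265 = 1325 < 1484 = 1*1484, so 5/1484 is smaller: the intermediate fraction 123/28 is closer to x than 22/5.

123/28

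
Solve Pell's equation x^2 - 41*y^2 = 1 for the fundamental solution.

(x, y) = (2049, 320)

First expand sqrt(41) as a continued fraction. With x_i = (sqrt(41) + m_i)/d_i and (m_0, d_0) = (0, 1): a_0 = floor(sqrt(41)) = 6, since 6^2 = 36 <= 41 < 49 = 7^2.
Iterate m_{i+1} = d_i*a_i - m_i, d_{i+1} = (41 - m_{i+1}^2)/d_i, a_{i+1} = floor((a_0 + m_{i+1})/d_{i+1}):
  m_1 = 1*6 - 0 = 6, d_1 = (41 - 6^2)/1 = 5/1 = 5, a_1 = floor((6 + 6)/5) = 2.
  m_2 = 5*2 - 6 = 4, d_2 = (41 - 4^2)/5 = 25/5 = 5, a_2 = floor((6 + 4)/5) = 2.
  m_3 = 5*2 - 4 = 6, d_3 = (41 - 6^2)/5 = 5/5 = 1, a_3 = floor((6 + 6)/1) = 12.
  m_4 = 1*12 - 6 = 6, d_4 = (41 - 6^2)/1 = 5/1 = 5: (m_4, d_4) = (m_1, d_1) = (6, 5), so from here the quotients repeat a_1, ..., a_3; the period length is 3.
So sqrt(41) = [6; (2, 2, 12)] with period length k = 3.
k is odd, so (p_{k-1}, q_{k-1}) only solves x^2 - 41y^2 = -1 and the fundamental solution of x^2 - 41y^2 = 1 is (p_{2k-1}, q_{2k-1}) = (p_5, q_5); compute convergents through index 5, running through the period twice.
Convergents (p_i = a_i*p_{i-1} + p_{i-2}, q_i = a_i*q_{i-1} + q_{i-2} with p_{-2}=0, p_{-1}=1, q_{-2}=1, q_{-1}=0):
  i=0: a_0=6, p_0 = 6*1 + 0 = 6, q_0 = 6*0 + 1 = 1.
  i=1: a_1=2, p_1 = 2*6 + 1 = 13, q_1 = 2*1 + 0 = 2.
  i=2: a_2=2, p_2 = 2*13 + 6 = 32, q_2 = 2*2 + 1 = 5.
  i=3: a_3=12, p_3 = 12*32 + 13 = 397, q_3 = 12*5 + 2 = 62.
  i=4: a_4=2, p_4 = 2*397 + 32 = 826, q_4 = 2*62 + 5 = 129.
  i=5: a_5=2, p_5 = 2*826 + 397 = 2049, q_5 = 2*129 + 62 = 320.
Indeed p_2^2 - 41*q_2^2 = 1024 - 1025 = -1, not +1.
Check: 2049^2 - 41*320^2 = 4198401 - 4198400 = 1, so (x, y) = (2049, 320) solves the equation, and by the theorem it is the least positive solution.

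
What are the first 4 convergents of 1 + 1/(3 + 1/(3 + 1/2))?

1/1, 4/3, 13/10, 30/23

Using the convergent recurrence p_i = a_i*p_{i-1} + p_{i-2}, q_i = a_i*q_{i-1} + q_{i-2} with p_{-2}=0, p_{-1}=1, q_{-2}=1, q_{-1}=0:
  i=0: a_0=1, p_0 = 1*1 + 0 = 1, q_0 = 1*0 + 1 = 1.
  i=1: a_1=3, p_1 = 3*1 + 1 = 4, q_1 = 3*1 + 0 = 3.
  i=2: a_2=3, p_2 = 3*4 + 1 = 13, q_2 = 3*3 + 1 = 10.
  i=3: a_3=2, p_3 = 2*13 + 4 = 30, q_3 = 2*10 + 3 = 23.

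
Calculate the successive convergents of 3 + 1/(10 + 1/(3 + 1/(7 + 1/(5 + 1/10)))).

Using the convergent recurrence p_i = a_i*p_{i-1} + p_{i-2}, q_i = a_i*q_{i-1} + q_{i-2} with p_{-2}=0, p_{-1}=1, q_{-2}=1, q_{-1}=0:
  i=0: a_0=3, p_0 = 3*1 + 0 = 3, q_0 = 3*0 + 1 = 1.
  i=1: a_1=10, p_1 = 10*3 + 1 = 31, q_1 = 10*1 + 0 = 10.
  i=2: a_2=3, p_2 = 3*31 + 3 = 96, q_2 = 3*10 + 1 = 31.
  i=3: a_3=7, p_3 = 7*96 + 31 = 703, q_3 = 7*31 + 10 = 227.
  i=4: a_4=5, p_4 = 5*703 + 96 = 3611, q_4 = 5*227 + 31 = 1166.
  i=5: a_5=10, p_5 = 10*3611 + 703 = 36813, q_5 = 10*1166 + 227 = 11887.

3/1, 31/10, 96/31, 703/227, 3611/1166, 36813/11887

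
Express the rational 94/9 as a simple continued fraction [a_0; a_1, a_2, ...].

[10; 2, 4]

Run the Euclidean algorithm on 94 and 9; the successive quotients are the partial quotients a_0, a_1, ... (each step inverts the fractional part left over by the previous one):
  94 = 10*9 + 4, so a_0 = 10.
  9 = 2*4 + 1, so a_1 = 2.
  4 = 4*1 + 0, so a_2 = 4.
The remainder reaches 0 after 3 divisions, so the expansion has 3 partial quotients, read off in order.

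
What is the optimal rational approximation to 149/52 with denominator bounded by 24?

43/15

Expand x = 149/52 as a continued fraction with the Euclidean algorithm:
  149 = 2*52 + 45, so a_0 = 2.
  52 = 1*45 + 7, so a_1 = 1.
  45 = 6*7 + 3, so a_2 = 6.
  7 = 2*3 + 1, so a_3 = 2.
  3 = 3*1 + 0, so a_4 = 3.
so x = [2; 1, 6, 2, 3].
Convergents (p_i = a_i*p_{i-1} + p_{i-2}, q_i = a_i*q_{i-1} + q_{i-2} with p_{-2}=0, p_{-1}=1, q_{-2}=1, q_{-1}=0), until the denominator exceeds 24:
  i=0: a_0=2, p_0 = 2*1 + 0 = 2, q_0 = 2*0 + 1 = 1.
  i=1: a_1=1, p_1 = 1*2 + 1 = 3, q_1 = 1*1 + 0 = 1.
  i=2: a_2=6, p_2 = 6*3 + 2 = 20, q_2 = 6*1 + 1 = 7.
  i=3: a_3=2, p_3 = 2*20 + 3 = 43, q_3 = 2*7 + 1 = 15.
  i=4: a_4=3, p_4 = 3*43 + 20 = 149, q_4 = 3*15 + 7 = 52.
q_4 = 52 > 24, so the last convergent with denominator <= 24 is p_3/q_3 = 43/15.
The closest fraction with denominator <= 24 is either p_3/q_3 or the intermediate fraction (k*p_3 + p_2)/(k*q_3 + q_2) with the largest k >= 1 whose denominator stays <= 24; these approach x as k grows, and every other convergent or intermediate fraction in range is farther away.
Largest k: floor((24 - q_2)/q_3) = floor((24 - 7)/15) = 1.
That gives (1*43 + 20)/(1*15 + 7) = 63/22.
Compare the errors: |x - 43/15| = |149*15 - 43*52|/(52*15) = 1/780, and |x - 63/22| = |149*22 - 63*52|/(52*22) = 2/1144.
Cross-multiplying, 1*1144 = 1144 < 1560 = 2*780, so 1/780 is smaller: the convergent 43/15 is closer to x than 63/22.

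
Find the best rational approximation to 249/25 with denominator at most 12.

Expand x = 249/25 as a continued fraction with the Euclidean algorithm:
  249 = 9*25 + 24, so a_0 = 9.
  25 = 1*24 + 1, so a_1 = 1.
  24 = 24*1 + 0, so a_2 = 24.
so x = [9; 1, 24].
Convergents (p_i = a_i*p_{i-1} + p_{i-2}, q_i = a_i*q_{i-1} + q_{i-2} with p_{-2}=0, p_{-1}=1, q_{-2}=1, q_{-1}=0), until the denominator exceeds 12:
  i=0: a_0=9, p_0 = 9*1 + 0 = 9, q_0 = 9*0 + 1 = 1.
  i=1: a_1=1, p_1 = 1*9 + 1 = 10, q_1 = 1*1 + 0 = 1.
  i=2: a_2=24, p_2 = 24*10 + 9 = 249, q_2 = 24*1 + 1 = 25.
q_2 = 25 > 12, so the last convergent with denominator <= 12 is p_1/q_1 = 10/1.
The closest fraction with denominator <= 12 is either p_1/q_1 or the intermediate fraction (k*p_1 + p_0)/(k*q_1 + q_0) with the largest k >= 1 whose denominator stays <= 12; these approach x as k grows, and every other convergent or intermediate fraction in range is farther away.
Largest k: floor((12 - q_0)/q_1) = floor((12 - 1)/1) = 11.
That gives (11*10 + 9)/(11*1 + 1) = 119/12.
Compare the errors: |x - 10/1| = |249*1 - 10*25|/(25*1) = 1/25, and |x - 119/12| = |249*12 - 119*25|/(25*12) = 13/300.
Cross-multiplying, 1*300 = 300 < 325 = 13*25, so 1/25 is smaller: the convergent 10/1 is closer to x than 119/12.

10/1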